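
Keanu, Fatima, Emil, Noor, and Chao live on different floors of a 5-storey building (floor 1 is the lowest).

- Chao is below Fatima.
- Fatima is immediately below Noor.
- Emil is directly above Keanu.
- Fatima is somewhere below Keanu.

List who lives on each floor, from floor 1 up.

Chao, Fatima, Noor, Keanu, Emil

From clue 1: Fatima is in {2,3,4,5}.
From clues 1–2: Fatima is in {2,3,4}.
From clues 1–3: Fatima is in {2,4}.
From clues 1–4: Chao → floor 1, Fatima → floor 2, Noor → floor 3, Keanu → floor 4, Emil → floor 5.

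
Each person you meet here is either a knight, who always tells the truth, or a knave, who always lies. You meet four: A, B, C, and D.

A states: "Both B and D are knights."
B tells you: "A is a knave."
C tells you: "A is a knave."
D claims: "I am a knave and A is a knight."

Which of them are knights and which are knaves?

Consider A. Suppose A is a knight.
Then whichever role D has, D's statement has the wrong truth value — contradiction.
So A is a knave.
With that fixed, B's statement is true, so B is a knight.
With that fixed, C's statement is true, so C is a knight.
With that fixed, D's statement is false, so D is a knave.

A: knave, B: knight, C: knight, D: knave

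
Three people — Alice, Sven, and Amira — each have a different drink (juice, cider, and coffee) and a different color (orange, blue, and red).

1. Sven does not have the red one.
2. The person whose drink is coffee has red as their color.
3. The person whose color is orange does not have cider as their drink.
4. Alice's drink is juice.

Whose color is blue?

With clues 1–4, Alice and Amira are impossible for the one with color blue.
That leaves Sven.

Sven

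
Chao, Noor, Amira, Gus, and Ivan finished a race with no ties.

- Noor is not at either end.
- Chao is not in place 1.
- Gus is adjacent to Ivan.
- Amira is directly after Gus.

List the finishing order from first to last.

Ivan, Gus, Amira, Noor, Chao

From clue 1: Noor is in {2,3,4}.
From clues 1–4: Ivan → place 1, Gus → place 2, Amira → place 3, Noor → place 4, Chao → place 5.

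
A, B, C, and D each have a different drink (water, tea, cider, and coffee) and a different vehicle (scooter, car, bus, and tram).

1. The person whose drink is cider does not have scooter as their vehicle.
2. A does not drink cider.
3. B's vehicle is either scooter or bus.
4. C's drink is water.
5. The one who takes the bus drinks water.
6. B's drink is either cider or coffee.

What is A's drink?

With clues 1–2, cider is impossible for A's drink.
With clues 1–4, water is impossible for A's drink.
With clues 1–6, coffee is impossible for A's drink.
That leaves tea.

tea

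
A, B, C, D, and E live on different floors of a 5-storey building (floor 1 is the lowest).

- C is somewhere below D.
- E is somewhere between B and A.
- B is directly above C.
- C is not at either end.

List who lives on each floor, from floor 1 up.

From clue 1: C is in {1,2,3,4}.
From clues 1–2: E is in {2,3,4}.
From clues 1–3: B is in {2,4}.
From clues 1–4: A → floor 1, E → floor 2, C → floor 3, B → floor 4, D → floor 5.

A, E, C, B, D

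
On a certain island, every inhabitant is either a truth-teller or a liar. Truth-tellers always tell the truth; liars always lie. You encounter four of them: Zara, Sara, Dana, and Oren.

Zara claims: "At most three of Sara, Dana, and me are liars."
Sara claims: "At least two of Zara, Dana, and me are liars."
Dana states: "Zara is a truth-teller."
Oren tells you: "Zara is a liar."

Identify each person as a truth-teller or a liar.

Zara: truth-teller, Sara: liar, Dana: truth-teller, Oren: liar

Regardless of anyone's role, Zara's statement is true, so Zara is a truth-teller.
With that fixed, Dana's statement is true, so Dana is a truth-teller.
With that fixed, Oren's statement is false, so Oren is a liar.
With that fixed, Sara's statement is false, so Sara is a liar.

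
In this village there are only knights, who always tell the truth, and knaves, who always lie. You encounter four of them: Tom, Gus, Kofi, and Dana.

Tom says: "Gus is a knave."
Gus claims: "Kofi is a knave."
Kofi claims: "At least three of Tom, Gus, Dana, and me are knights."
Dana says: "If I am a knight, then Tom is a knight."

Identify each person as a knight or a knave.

Tom: knight, Gus: knave, Kofi: knight, Dana: knight

Consider Tom. Suppose Tom is a knave.
Then whichever role Dana has, Dana's statement has the wrong truth value — contradiction.
So Tom is a knight.
With that fixed, Dana's statement is true, so Dana is a knight.
Consider Gus. Suppose Gus is a knight.
Then Tom's statement comes out false, contradicting Tom being a knight.
So Gus is a knave.
Consider Kofi. Suppose Kofi is a knave.
Then Gus's statement comes out true, contradicting Gus being a knave.
So Kofi is a knight.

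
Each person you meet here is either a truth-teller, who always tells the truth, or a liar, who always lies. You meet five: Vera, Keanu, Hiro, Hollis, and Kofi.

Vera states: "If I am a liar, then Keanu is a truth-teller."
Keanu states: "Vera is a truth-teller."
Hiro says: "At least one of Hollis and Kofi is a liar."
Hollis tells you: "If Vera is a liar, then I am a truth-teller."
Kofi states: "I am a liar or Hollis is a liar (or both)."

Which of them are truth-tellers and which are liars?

Consider Vera. Suppose Vera is a truth-teller.
Then no assignment of the remaining roles makes every statement match its speaker's type — contradiction.
So Vera is a liar.
With that fixed, Keanu's statement is false, so Keanu is a liar.
Consider Hiro. Suppose Hiro is a liar.
Then no assignment of the remaining roles makes every statement match its speaker's type — contradiction.
So Hiro is a truth-teller.
Consider Hollis. Suppose Hollis is a truth-teller.
Then whichever role Kofi has, Kofi's statement has the wrong truth value — contradiction.
So Hollis is a liar.
With that fixed, Kofi's statement is true, so Kofi is a truth-teller.

Vera: liar, Keanu: liar, Hiro: truth-teller, Hollis: liar, Kofi: truth-teller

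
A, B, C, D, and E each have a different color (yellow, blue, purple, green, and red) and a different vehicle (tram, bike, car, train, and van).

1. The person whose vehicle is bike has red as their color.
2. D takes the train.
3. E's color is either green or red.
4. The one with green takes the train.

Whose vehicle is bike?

With clues 1–2, D is impossible for the one with vehicle bike.
With clues 1–4, A, B, and C are impossible for the one with vehicle bike.
That leaves E.

E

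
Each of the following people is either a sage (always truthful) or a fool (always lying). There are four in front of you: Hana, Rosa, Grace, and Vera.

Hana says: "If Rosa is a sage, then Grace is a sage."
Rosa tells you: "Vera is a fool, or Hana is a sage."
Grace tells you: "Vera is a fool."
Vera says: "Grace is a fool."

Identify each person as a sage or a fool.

Hana: sage, Rosa: sage, Grace: sage, Vera: fool

Consider Hana. Suppose Hana is a fool.
Then no assignment of the remaining roles makes every statement match its speaker's type — contradiction.
So Hana is a sage.
With that fixed, Rosa's statement is true, so Rosa is a sage.
Consider Grace. Suppose Grace is a fool.
Then Hana's statement comes out false, contradicting Hana being a sage.
So Grace is a sage.
With that fixed, Vera's statement is false, so Vera is a fool.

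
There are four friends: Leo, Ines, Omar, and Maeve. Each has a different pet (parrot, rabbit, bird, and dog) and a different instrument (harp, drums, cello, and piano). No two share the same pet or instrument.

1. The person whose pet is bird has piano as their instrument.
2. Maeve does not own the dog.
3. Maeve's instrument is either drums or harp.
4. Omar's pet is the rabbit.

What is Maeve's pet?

parrot

With clues 1–2, dog is impossible for Maeve's pet.
With clues 1–3, bird is impossible for Maeve's pet.
With clues 1–4, rabbit is impossible for Maeve's pet.
That leaves parrot.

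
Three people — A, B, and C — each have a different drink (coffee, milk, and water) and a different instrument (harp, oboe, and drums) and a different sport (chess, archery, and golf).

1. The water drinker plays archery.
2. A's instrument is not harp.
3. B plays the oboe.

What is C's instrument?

harp

With clues 1–3, drums and oboe are impossible for C's instrument.
That leaves harp.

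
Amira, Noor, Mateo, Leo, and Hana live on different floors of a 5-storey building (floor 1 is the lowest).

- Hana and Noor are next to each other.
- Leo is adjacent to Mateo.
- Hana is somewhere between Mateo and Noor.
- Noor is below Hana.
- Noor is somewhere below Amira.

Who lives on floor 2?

With clues 1–2, Amira is ruled out for floor 2.
With clues 1–4, Leo and Mateo are ruled out for floor 2.
With clues 1–5, Noor is ruled out for floor 2.
So floor 2 is Hana.

Hana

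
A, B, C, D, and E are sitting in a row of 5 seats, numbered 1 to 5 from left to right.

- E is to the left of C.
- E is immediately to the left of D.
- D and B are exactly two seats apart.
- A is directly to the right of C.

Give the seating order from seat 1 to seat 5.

B, E, D, C, A

From clue 1: C is in {2,3,4,5}.
From clues 1–2: C is in {3,4,5}.
From clues 1–4: B → seat 1, E → seat 2, D → seat 3, C → seat 4, A → seat 5.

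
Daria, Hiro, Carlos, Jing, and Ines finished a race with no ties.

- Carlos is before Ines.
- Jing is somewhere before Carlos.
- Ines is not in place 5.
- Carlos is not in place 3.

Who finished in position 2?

Carlos

With clues 1–2, Ines is ruled out for place 2.
With clues 1–4, Daria, Hiro, and Jing are ruled out for place 2.
So place 2 is Carlos.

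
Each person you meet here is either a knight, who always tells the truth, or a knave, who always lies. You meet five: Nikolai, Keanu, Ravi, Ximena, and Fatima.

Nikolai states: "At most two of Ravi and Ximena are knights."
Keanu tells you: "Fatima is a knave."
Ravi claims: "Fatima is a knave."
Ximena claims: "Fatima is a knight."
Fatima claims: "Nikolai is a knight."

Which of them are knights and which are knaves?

Nikolai: knight, Keanu: knave, Ravi: knave, Ximena: knight, Fatima: knight

Regardless of anyone's role, Nikolai's statement is true, so Nikolai is a knight.
With that fixed, Fatima's statement is true, so Fatima is a knight.
With that fixed, Keanu's statement is false, so Keanu is a knave.
With that fixed, Ravi's statement is false, so Ravi is a knave.
With that fixed, Ximena's statement is true, so Ximena is a knight.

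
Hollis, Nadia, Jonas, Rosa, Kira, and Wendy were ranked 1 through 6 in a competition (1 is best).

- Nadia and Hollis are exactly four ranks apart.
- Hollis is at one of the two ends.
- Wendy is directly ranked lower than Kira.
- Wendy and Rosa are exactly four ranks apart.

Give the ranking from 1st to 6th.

From clue 1: Hollis is in {1,2,5,6}.
From clues 1–2: Hollis is in {1,6}.
From clues 1–4: Rosa → rank 1, Nadia → rank 2, Jonas → rank 3, Kira → rank 4, Wendy → rank 5, Hollis → rank 6.

Rosa, Nadia, Jonas, Kira, Wendy, Hollis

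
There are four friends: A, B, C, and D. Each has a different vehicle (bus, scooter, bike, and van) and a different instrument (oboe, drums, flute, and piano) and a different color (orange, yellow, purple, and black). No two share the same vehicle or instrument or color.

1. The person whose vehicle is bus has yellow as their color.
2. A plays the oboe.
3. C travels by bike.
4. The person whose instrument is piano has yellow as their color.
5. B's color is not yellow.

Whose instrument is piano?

With clues 1–2, A is impossible for the one with instrument piano.
With clues 1–4, C is impossible for the one with instrument piano.
With clues 1–5, B is impossible for the one with instrument piano.
That leaves D.

D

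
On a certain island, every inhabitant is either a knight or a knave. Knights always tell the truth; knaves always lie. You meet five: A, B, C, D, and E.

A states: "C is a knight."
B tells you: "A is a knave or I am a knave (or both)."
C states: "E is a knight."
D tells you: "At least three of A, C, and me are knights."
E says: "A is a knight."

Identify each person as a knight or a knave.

A: knave, B: knight, C: knave, D: knave, E: knave

Consider A. Suppose A is a knight.
Then whichever role B has, B's statement has the wrong truth value — contradiction.
So A is a knave.
With that fixed, B's statement is true, so B is a knight.
With that fixed, D's statement is false, so D is a knave.
With that fixed, E's statement is false, so E is a knave.
With that fixed, C's statement is false, so C is a knave.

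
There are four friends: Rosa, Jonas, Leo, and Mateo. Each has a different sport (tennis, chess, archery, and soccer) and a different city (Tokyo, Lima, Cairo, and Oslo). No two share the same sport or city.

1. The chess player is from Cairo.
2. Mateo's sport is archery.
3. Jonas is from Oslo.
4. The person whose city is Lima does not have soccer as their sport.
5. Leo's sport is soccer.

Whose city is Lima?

Mateo

With clues 1–3, Jonas is impossible for the one with city Lima.
With clues 1–5, Leo and Rosa are impossible for the one with city Lima.
That leaves Mateo.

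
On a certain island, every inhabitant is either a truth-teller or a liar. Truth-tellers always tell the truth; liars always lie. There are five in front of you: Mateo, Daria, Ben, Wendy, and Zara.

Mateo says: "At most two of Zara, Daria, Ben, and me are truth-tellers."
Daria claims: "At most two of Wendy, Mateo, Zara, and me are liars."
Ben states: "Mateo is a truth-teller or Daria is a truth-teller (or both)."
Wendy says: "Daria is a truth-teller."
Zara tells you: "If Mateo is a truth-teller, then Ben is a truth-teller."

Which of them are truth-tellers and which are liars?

Mateo: liar, Daria: truth-teller, Ben: truth-teller, Wendy: truth-teller, Zara: truth-teller

Consider Mateo. Suppose Mateo is a truth-teller.
Then no assignment of the remaining roles makes every statement match its speaker's type — contradiction.
So Mateo is a liar.
With that fixed, Zara's statement is true, so Zara is a truth-teller.
Consider Daria. Suppose Daria is a liar.
Then Mateo's statement comes out true, contradicting Mateo being a liar.
So Daria is a truth-teller.
With that fixed, Ben's statement is true, so Ben is a truth-teller.
With that fixed, Wendy's statement is true, so Wendy is a truth-teller.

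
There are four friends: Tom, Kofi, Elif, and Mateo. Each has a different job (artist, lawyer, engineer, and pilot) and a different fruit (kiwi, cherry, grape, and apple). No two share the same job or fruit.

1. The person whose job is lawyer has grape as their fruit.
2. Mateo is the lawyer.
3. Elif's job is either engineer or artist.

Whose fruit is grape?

With clues 1–2, Elif, Kofi, and Tom are impossible for the one with fruit grape.
That leaves Mateo.

Mateo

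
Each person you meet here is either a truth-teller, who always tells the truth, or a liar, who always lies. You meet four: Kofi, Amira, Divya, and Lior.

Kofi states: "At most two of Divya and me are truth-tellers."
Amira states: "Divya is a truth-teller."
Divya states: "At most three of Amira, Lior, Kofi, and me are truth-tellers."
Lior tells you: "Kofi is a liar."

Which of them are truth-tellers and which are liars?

Kofi: truth-teller, Amira: truth-teller, Divya: truth-teller, Lior: liar

Regardless of anyone's role, Kofi's statement is true, so Kofi is a truth-teller.
With that fixed, Lior's statement is false, so Lior is a liar.
With that fixed, Divya's statement is true, so Divya is a truth-teller.
With that fixed, Amira's statement is true, so Amira is a truth-teller.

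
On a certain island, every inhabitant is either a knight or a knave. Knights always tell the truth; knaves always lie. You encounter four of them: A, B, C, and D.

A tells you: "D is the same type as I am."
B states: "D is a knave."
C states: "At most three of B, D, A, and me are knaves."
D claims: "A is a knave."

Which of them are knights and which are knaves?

A: knave, B: knave, C: knight, D: knight

Consider A. Suppose A is a knight.
Then no assignment of the remaining roles makes every statement match its speaker's type — contradiction.
So A is a knave.
With that fixed, D's statement is true, so D is a knight.
With that fixed, B's statement is false, so B is a knave.
With that fixed, C's statement is true, so C is a knight.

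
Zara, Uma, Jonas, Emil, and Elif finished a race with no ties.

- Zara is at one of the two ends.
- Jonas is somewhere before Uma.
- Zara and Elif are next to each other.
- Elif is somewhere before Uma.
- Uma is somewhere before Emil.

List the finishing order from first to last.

Zara, Elif, Jonas, Uma, Emil

From clue 1: Zara is in {1,5}.
From clues 1–4: Zara → place 1, Elif → place 2.
From clues 1–5: Jonas → place 3, Uma → place 4, Emil → place 5.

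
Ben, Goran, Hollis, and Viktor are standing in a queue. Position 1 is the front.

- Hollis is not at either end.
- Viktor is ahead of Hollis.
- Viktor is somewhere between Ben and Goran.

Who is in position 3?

Hollis

With clues 1–2, Viktor is ruled out for position 3.
With clues 1–3, Ben and Goran are ruled out for position 3.
So position 3 is Hollis.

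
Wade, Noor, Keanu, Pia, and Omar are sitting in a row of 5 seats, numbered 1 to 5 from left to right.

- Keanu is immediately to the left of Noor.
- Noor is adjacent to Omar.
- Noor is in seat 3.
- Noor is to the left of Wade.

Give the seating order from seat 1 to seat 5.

From clue 1: Noor is in {2,3,4,5}.
From clues 1–2: Noor is in {2,3,4}.
From clues 1–3: Keanu → seat 2, Noor → seat 3, Omar → seat 4.
From clues 1–4: Pia → seat 1, Wade → seat 5.

Pia, Keanu, Noor, Omar, Wade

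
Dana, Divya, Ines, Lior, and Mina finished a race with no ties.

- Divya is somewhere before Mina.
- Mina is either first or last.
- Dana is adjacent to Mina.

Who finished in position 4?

With clues 1–2, Mina is ruled out for place 4.
With clues 1–3, Divya, Ines, and Lior are ruled out for place 4.
So place 4 is Dana.

Dana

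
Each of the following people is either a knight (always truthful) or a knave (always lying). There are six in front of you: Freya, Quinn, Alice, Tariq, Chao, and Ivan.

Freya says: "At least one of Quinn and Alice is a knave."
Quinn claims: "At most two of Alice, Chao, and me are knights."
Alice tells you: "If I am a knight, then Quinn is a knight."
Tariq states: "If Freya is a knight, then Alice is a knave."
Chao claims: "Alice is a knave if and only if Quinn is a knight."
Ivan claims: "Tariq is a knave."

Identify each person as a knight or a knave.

Freya: knave, Quinn: knight, Alice: knight, Tariq: knight, Chao: knave, Ivan: knave

Consider Freya. Suppose Freya is a knight.
Then no assignment of the remaining roles makes every statement match its speaker's type — contradiction.
So Freya is a knave.
With that fixed, Tariq's statement is true, so Tariq is a knight.
With that fixed, Ivan's statement is false, so Ivan is a knave.
Consider Quinn. Suppose Quinn is a knave.
Then Freya's statement comes out true, contradicting Freya being a knave.
So Quinn is a knight.
With that fixed, Alice's statement is true, so Alice is a knight.
With that fixed, Chao's statement is false, so Chao is a knave.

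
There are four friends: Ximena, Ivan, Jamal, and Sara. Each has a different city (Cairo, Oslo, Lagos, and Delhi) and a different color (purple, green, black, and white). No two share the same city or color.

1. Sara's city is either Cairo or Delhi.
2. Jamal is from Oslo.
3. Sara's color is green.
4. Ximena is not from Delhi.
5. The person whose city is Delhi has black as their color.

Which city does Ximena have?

Lagos

With clues 1–2, Oslo is impossible for Ximena's city.
With clues 1–4, Delhi is impossible for Ximena's city.
With clues 1–5, Cairo is impossible for Ximena's city.
That leaves Lagos.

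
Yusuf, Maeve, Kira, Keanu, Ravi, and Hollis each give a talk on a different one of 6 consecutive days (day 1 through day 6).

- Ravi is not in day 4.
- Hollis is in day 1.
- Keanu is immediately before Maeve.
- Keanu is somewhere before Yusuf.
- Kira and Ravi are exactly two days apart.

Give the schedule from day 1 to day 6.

From clue 1: Ravi is in {1,2,3,5,6}.
From clues 1–2: Hollis → day 1.
From clues 1–3: Maeve is in {3,4,5,6}.
From clues 1–4: Yusuf is in {4,5,6}.
From clues 1–5: Keanu → day 2, Maeve → day 3, Kira → day 4, Yusuf → day 5, Ravi → day 6.

Hollis, Keanu, Maeve, Kira, Yusuf, Ravi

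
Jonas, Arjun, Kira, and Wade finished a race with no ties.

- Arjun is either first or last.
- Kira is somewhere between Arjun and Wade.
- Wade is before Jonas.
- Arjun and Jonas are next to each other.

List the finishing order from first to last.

From clue 1: Arjun is in {1,4}.
From clues 1–4: Wade → place 1, Kira → place 2, Jonas → place 3, Arjun → place 4.

Wade, Kira, Jonas, Arjun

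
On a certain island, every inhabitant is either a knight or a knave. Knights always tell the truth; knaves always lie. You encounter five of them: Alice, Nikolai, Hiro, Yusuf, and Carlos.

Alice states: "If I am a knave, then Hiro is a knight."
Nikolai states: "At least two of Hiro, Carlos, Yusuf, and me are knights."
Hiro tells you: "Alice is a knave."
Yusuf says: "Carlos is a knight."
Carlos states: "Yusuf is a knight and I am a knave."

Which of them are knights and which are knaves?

Alice: knight, Nikolai: knave, Hiro: knave, Yusuf: knave, Carlos: knave

Consider Alice. Suppose Alice is a knave.
Then no assignment of the remaining roles makes every statement match its speaker's type — contradiction.
So Alice is a knight.
With that fixed, Hiro's statement is false, so Hiro is a knave.
Consider Nikolai. Suppose Nikolai is a knight.
Then no assignment of the remaining roles makes every statement match its speaker's type — contradiction.
So Nikolai is a knave.
Consider Yusuf. Suppose Yusuf is a knight.
Then whichever role Carlos has, Carlos's statement has the wrong truth value — contradiction.
So Yusuf is a knave.
With that fixed, Carlos's statement is false, so Carlos is a knave.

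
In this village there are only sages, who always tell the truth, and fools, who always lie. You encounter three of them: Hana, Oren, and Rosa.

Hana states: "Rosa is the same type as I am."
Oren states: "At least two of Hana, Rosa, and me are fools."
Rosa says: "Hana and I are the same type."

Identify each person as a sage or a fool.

Hana: sage, Oren: fool, Rosa: sage

Consider Hana. Suppose Hana is a fool.
Then whichever role Rosa has, Rosa's statement has the wrong truth value — contradiction.
So Hana is a sage.
Consider Oren. Suppose Oren is a sage.
Then Oren's own statement would have to be true, but it can't be — contradiction.
So Oren is a fool.
Consider Rosa. Suppose Rosa is a fool.
Then Hana's statement comes out false, contradicting Hana being a sage.
So Rosa is a sage.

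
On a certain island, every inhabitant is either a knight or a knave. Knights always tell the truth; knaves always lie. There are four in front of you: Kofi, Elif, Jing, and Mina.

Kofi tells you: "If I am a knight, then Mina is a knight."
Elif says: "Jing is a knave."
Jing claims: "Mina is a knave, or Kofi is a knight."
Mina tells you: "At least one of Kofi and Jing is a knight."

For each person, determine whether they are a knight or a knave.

Consider Kofi. Suppose Kofi is a knave.
Then Kofi's own statement would have to be false, but it can't be — contradiction.
So Kofi is a knight.
With that fixed, Jing's statement is true, so Jing is a knight.
With that fixed, Mina's statement is true, so Mina is a knight.
With that fixed, Elif's statement is false, so Elif is a knave.

Kofi: knight, Elif: knave, Jing: knight, Mina: knight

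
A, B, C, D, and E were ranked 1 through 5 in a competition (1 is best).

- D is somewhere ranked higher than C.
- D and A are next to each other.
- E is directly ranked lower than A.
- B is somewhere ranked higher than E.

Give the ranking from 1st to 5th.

From clue 1: C is in {2,3,4,5}.
From clues 1–2: C is in {3,4,5}.
From clues 1–3: A is in {2,3}.
From clues 1–4: B → rank 1, D → rank 2, A → rank 3, E → rank 4, C → rank 5.

B, D, A, E, C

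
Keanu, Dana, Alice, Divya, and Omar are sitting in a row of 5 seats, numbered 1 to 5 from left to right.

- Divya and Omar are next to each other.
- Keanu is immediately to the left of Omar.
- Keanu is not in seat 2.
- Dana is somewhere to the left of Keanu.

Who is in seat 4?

Omar

With clues 1–2, Keanu is ruled out for seat 4.
With clues 1–3, Divya is ruled out for seat 4.
With clues 1–4, Alice and Dana are ruled out for seat 4.
So seat 4 is Omar.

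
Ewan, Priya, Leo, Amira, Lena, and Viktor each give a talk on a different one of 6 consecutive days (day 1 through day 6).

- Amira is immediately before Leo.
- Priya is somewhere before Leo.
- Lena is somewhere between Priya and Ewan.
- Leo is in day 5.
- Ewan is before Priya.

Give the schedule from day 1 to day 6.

From clue 1: Leo is in {2,3,4,5,6}.
From clues 1–2: Priya is in {1,2,3,4}.
From clues 1–4: Amira → day 4, Leo → day 5.
From clues 1–5: Ewan → day 1, Lena → day 2, Priya → day 3, Viktor → day 6.

Ewan, Lena, Priya, Amira, Leo, Viktor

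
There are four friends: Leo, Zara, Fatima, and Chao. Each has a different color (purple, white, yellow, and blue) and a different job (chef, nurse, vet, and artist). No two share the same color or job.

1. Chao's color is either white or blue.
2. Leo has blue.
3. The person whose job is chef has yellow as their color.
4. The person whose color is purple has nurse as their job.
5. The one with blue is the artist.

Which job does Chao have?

vet

With clues 1–3, chef is impossible for Chao's job.
With clues 1–4, nurse is impossible for Chao's job.
With clues 1–5, artist is impossible for Chao's job.
That leaves vet.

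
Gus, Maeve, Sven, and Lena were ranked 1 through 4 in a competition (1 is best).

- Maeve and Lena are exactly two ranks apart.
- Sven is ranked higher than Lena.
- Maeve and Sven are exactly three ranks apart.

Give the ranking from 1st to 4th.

Sven, Lena, Gus, Maeve

From clues 1–2: Gus is in {1,3,4}.
From clues 1–3: Sven → rank 1, Lena → rank 2, Gus → rank 3, Maeve → rank 4.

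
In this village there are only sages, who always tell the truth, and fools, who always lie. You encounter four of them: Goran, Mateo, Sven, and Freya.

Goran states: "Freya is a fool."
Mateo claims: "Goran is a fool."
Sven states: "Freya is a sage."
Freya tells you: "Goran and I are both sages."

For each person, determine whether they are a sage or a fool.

Consider Goran. Suppose Goran is a fool.
Then no assignment of the remaining roles makes every statement match its speaker's type — contradiction.
So Goran is a sage.
With that fixed, Mateo's statement is false, so Mateo is a fool.
Consider Sven. Suppose Sven is a sage.
Then no assignment of the remaining roles makes every statement match its speaker's type — contradiction.
So Sven is a fool.
Consider Freya. Suppose Freya is a sage.
Then Goran's statement comes out false, contradicting Goran being a sage.
So Freya is a fool.

Goran: sage, Mateo: fool, Sven: fool, Freya: fool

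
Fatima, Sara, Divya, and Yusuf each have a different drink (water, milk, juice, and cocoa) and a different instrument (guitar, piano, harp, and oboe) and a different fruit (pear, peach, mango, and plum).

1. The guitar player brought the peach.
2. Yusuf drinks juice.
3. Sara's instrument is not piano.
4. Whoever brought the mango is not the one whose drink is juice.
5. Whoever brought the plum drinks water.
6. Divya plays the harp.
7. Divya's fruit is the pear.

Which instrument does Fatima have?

With clues 1–6, harp is impossible for Fatima's instrument.
With clues 1–7, guitar and oboe are impossible for Fatima's instrument.
That leaves piano.

piano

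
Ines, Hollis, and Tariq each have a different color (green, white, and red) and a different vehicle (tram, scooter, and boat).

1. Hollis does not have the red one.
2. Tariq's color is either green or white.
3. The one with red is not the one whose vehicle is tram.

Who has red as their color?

Ines

Clue 1 rules out Hollis for the one with color red.
With clues 1–2, Tariq is impossible for the one with color red.
That leaves Ines.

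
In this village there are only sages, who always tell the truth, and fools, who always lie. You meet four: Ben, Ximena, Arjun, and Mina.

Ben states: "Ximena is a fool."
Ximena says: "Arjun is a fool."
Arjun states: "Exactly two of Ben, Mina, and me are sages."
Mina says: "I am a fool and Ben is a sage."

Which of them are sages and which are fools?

Ben: fool, Ximena: sage, Arjun: fool, Mina: fool

Consider Ben. Suppose Ben is a sage.
Then whichever role Mina has, Mina's statement has the wrong truth value — contradiction.
So Ben is a fool.
With that fixed, Mina's statement is false, so Mina is a fool.
With that fixed, Arjun's statement is false, so Arjun is a fool.
With that fixed, Ximena's statement is true, so Ximena is a sage.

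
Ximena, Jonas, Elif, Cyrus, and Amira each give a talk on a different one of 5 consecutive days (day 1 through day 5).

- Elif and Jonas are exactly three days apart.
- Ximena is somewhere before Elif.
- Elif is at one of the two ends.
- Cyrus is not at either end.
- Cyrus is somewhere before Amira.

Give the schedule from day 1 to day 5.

Ximena, Jonas, Cyrus, Amira, Elif

From clue 1: Jonas is in {1,2,4,5}.
From clues 1–2: Jonas is in {1,2,5}.
From clues 1–3: Jonas → day 2, Elif → day 5.
From clues 1–4: Cyrus is in {3,4}.
From clues 1–5: Ximena → day 1, Cyrus → day 3, Amira → day 4.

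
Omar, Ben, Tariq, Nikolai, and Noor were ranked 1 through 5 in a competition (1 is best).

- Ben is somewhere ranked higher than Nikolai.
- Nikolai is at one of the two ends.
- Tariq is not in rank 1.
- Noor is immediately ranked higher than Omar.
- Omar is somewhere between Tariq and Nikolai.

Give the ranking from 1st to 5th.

From clue 1: Ben is in {1,2,3,4}.
From clues 1–2: Nikolai → rank 5.
From clues 1–3: Tariq is in {2,3,4}.
From clues 1–4: Omar is in {2,3,4}.
From clues 1–5: Ben → rank 1, Tariq → rank 2, Noor → rank 3, Omar → rank 4.

Ben, Tariq, Noor, Omar, Nikolai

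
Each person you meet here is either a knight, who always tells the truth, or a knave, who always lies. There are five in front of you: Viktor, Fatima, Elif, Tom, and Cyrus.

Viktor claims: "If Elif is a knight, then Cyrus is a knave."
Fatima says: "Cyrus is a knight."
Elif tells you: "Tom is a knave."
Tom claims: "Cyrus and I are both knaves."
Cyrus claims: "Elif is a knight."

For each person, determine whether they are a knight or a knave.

Consider Viktor. Suppose Viktor is a knight.
Then no assignment of the remaining roles makes every statement match its speaker's type — contradiction.
So Viktor is a knave.
Consider Fatima. Suppose Fatima is a knave.
Then no assignment of the remaining roles makes every statement match its speaker's type — contradiction.
So Fatima is a knight.
Consider Elif. Suppose Elif is a knave.
Then Viktor's statement comes out true, contradicting Viktor being a knave.
So Elif is a knight.
With that fixed, Cyrus's statement is true, so Cyrus is a knight.
With that fixed, Tom's statement is false, so Tom is a knave.

Viktor: knave, Fatima: knight, Elif: knight, Tom: knave, Cyrus: knight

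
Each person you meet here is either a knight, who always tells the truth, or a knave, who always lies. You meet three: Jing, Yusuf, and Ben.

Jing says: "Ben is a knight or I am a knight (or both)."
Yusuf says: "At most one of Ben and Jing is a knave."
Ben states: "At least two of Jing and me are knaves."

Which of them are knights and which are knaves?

Consider Jing. Suppose Jing is a knave.
Then whichever role Ben has, Ben's statement has the wrong truth value — contradiction.
So Jing is a knight.
With that fixed, Yusuf's statement is true, so Yusuf is a knight.
With that fixed, Ben's statement is false, so Ben is a knave.

Jing: knight, Yusuf: knight, Ben: knave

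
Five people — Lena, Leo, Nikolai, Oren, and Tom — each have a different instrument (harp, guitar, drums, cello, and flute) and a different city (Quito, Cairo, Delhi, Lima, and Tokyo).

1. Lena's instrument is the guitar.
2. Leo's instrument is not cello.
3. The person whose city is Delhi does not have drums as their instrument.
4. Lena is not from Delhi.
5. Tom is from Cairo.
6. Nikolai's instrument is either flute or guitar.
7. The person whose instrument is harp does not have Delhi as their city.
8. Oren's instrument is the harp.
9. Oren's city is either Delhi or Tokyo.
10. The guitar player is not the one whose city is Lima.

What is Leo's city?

Lima

With clues 1–5, Cairo is impossible for Leo's city.
With clues 1–7, Delhi is impossible for Leo's city.
With clues 1–9, Tokyo is impossible for Leo's city.
With clues 1–10, Quito is impossible for Leo's city.
That leaves Lima.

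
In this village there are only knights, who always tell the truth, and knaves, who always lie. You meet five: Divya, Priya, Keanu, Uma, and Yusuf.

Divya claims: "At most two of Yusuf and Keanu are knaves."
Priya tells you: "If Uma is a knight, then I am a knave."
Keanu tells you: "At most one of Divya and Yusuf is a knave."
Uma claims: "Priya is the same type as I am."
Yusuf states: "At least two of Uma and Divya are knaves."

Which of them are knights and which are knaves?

Regardless of anyone's role, Divya's statement is true, so Divya is a knight.
With that fixed, Keanu's statement is true, so Keanu is a knight.
With that fixed, Yusuf's statement is false, so Yusuf is a knave.
Consider Priya. Suppose Priya is a knave.
Then Priya's own statement would have to be false, but it can't be — contradiction.
So Priya is a knight.
Consider Uma. Suppose Uma is a knight.
Then Priya's statement comes out false, contradicting Priya being a knight.
So Uma is a knave.

Divya: knight, Priya: knight, Keanu: knight, Uma: knave, Yusuf: knave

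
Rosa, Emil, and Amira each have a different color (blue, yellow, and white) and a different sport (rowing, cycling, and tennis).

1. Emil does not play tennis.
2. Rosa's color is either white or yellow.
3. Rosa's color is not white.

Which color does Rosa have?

yellow

With clues 1–2, blue is impossible for Rosa's color.
With clues 1–3, white is impossible for Rosa's color.
That leaves yellow.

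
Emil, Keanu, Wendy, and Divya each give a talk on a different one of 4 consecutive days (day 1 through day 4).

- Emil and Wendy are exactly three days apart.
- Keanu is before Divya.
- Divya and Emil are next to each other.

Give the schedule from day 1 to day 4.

Wendy, Keanu, Divya, Emil

From clue 1: Emil is in {1,4}.
From clues 1–2: Keanu → day 2, Divya → day 3.
From clues 1–3: Wendy → day 1, Emil → day 4.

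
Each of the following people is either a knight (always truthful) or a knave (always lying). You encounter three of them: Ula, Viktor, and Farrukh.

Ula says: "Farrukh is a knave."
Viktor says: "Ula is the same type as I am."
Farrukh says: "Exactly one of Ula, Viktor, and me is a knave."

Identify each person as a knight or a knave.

Consider Ula. Suppose Ula is a knave.
Then whichever role Viktor has, Viktor's statement has the wrong truth value — contradiction.
So Ula is a knight.
Consider Viktor. Suppose Viktor is a knight.
Then whichever role Farrukh has, Farrukh's statement has the wrong truth value — contradiction.
So Viktor is a knave.
Consider Farrukh. Suppose Farrukh is a knight.
Then Ula's statement comes out false, contradicting Ula being a knight.
So Farrukh is a knave.

Ula: knight, Viktor: knave, Farrukh: knave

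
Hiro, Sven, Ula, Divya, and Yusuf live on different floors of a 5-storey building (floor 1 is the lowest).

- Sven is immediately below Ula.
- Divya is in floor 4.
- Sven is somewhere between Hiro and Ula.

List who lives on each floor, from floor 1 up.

From clue 1: Sven is in {1,2,3,4}.
From clues 1–2: Divya → floor 4.
From clues 1–3: Hiro → floor 1, Sven → floor 2, Ula → floor 3, Yusuf → floor 5.

Hiro, Sven, Ula, Divya, Yusuf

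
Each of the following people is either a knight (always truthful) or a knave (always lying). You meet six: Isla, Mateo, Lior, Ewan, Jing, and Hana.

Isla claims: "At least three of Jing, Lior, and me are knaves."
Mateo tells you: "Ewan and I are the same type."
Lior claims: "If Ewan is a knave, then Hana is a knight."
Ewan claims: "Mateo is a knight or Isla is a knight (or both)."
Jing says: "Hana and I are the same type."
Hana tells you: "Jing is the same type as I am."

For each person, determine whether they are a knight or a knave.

Consider Isla. Suppose Isla is a knight.
Then Isla's own statement would have to be true, but it can't be — contradiction.
So Isla is a knave.
Consider Mateo. Suppose Mateo is a knave.
Then no assignment of the remaining roles makes every statement match its speaker's type — contradiction.
So Mateo is a knight.
With that fixed, Ewan's statement is true, so Ewan is a knight.
With that fixed, Lior's statement is true, so Lior is a knight.
Consider Jing. Suppose Jing is a knave.
Then whichever role Hana has, Hana's statement has the wrong truth value — contradiction.
So Jing is a knight.
Consider Hana. Suppose Hana is a knave.
Then Jing's statement comes out false, contradicting Jing being a knight.
So Hana is a knight.

Isla: knave, Mateo: knight, Lior: knight, Ewan: knight, Jing: knight, Hana: knight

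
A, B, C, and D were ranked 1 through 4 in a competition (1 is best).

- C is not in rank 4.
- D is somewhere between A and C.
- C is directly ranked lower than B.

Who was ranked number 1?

With clues 1–2, D is ruled out for rank 1.
With clues 1–3, A and C are ruled out for rank 1.
So rank 1 is B.

B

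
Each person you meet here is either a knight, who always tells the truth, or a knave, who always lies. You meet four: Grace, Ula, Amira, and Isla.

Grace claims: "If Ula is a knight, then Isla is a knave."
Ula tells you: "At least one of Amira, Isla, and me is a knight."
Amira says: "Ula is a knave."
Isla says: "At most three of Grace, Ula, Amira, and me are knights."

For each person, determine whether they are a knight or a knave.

Consider Grace. Suppose Grace is a knight.
Then no assignment of the remaining roles makes every statement match its speaker's type — contradiction.
So Grace is a knave.
With that fixed, Isla's statement is true, so Isla is a knight.
With that fixed, Ula's statement is true, so Ula is a knight.
With that fixed, Amira's statement is false, so Amira is a knave.

Grace: knave, Ula: knight, Amira: knave, Isla: knight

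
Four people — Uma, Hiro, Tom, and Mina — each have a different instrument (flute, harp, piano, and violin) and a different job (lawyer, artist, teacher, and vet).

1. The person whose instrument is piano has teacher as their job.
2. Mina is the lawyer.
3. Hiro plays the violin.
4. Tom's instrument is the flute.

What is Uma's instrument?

With clues 1–3, violin is impossible for Uma's instrument.
With clues 1–4, flute and harp are impossible for Uma's instrument.
That leaves piano.

piano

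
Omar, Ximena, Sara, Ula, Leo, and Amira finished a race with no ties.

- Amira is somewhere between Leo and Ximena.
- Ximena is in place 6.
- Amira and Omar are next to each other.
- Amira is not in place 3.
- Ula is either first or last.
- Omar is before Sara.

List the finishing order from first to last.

From clue 1: Amira is in {2,3,4,5}.
From clues 1–2: Ximena → place 6.
From clues 1–3: Leo is in {1,2,3}.
From clues 1–4: Omar is in {3,4,5}.
From clues 1–5: Ula → place 1.
From clues 1–6: Leo → place 2, Omar → place 3, Amira → place 4, Sara → place 5.

Ula, Leo, Omar, Amira, Sara, Ximena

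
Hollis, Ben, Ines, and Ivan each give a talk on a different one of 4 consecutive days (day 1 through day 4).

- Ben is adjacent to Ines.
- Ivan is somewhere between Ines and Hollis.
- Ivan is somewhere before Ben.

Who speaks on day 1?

With clues 1–2, Ivan is ruled out for day 1.
With clues 1–3, Ben and Ines are ruled out for day 1.
So day 1 is Hollis.

Hollis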